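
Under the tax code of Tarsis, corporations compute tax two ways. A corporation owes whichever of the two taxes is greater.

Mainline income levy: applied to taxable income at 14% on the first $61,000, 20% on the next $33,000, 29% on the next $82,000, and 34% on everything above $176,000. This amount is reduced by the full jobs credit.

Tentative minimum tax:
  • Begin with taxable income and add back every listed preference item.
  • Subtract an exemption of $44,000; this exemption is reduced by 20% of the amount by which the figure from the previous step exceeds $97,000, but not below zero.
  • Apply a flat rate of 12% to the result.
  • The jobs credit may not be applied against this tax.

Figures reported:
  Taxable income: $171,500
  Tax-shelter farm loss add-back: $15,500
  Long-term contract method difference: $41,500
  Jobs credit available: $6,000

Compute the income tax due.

Tentative minimum tax:
  Adjusted income: $171,500 + $15,500 + $41,500 = $228,500
  Exemption: $44,000 − 20% × ($228,500 − $97,000) = $44,000 − $26,300 = $17,700
  Base: $228,500 − $17,700 = $210,800
  $210,800 × 12% = $25,296

Mainline income levy:
  $61,000 × 14% = $8,540
  $33,000 × 20% = $6,600
  $77,500 × 29% = $22,475
  → $37,615
  Less jobs credit $6,000 → $31,615

$31,615 > $25,296, so the mainline income levy governs.

$31,615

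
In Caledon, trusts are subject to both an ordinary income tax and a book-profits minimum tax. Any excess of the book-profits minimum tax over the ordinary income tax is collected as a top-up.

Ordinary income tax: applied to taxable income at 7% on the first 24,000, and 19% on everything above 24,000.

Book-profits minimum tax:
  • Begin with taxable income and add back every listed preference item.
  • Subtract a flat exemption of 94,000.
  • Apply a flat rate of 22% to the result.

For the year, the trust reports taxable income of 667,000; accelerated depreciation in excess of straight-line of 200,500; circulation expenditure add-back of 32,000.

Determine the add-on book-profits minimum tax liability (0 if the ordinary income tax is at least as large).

53,360

Ordinary income tax:
  24,000 × 7% = 1,680
  643,000 × 19% = 122,170
  → 123,850

Book-profits minimum tax:
  Adjusted income: 667,000 + 200,500 + 32,000 = 899,500
  Less exemption 94,000 → base 805,500
  805,500 × 22% = 177,210

Excess of book-profits minimum tax over ordinary income tax: 177,210 − 123,850 = 53,360.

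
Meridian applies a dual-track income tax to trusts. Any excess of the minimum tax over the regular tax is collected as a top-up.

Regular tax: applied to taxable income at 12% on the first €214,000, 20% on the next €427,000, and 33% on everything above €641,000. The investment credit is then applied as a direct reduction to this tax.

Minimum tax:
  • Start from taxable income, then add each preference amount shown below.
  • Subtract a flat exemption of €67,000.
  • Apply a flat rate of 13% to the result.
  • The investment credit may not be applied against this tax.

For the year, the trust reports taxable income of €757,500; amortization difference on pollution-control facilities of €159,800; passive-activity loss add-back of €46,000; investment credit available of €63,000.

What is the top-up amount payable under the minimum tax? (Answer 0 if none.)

Minimum tax:
  Adjusted income: €757,500 + €159,800 + €46,000 = €963,300
  Less exemption €67,000 → base €896,300
  €896,300 × 13% = €116,519

Regular tax:
  €214,000 × 12% = €25,680
  €427,000 × 20% = €85,400
  €116,500 × 33% = €38,445
  → €149,525
  Less investment credit €63,000 → €86,525

Excess of minimum tax over regular tax: €116,519 − €86,525 = €29,994.

€29,994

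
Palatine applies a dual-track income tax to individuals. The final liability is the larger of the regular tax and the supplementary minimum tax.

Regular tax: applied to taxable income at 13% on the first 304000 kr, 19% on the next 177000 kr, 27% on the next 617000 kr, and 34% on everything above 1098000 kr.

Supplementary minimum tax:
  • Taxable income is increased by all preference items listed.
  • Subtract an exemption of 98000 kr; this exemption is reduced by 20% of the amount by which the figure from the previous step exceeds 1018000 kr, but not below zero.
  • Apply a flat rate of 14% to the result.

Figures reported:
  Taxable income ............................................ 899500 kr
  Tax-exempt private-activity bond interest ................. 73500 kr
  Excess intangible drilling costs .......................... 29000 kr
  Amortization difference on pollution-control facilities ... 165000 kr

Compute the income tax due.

186145 kr

Supplementary minimum tax:
  Adjusted income: 899500 kr + 73500 kr + 29000 kr + 165000 kr = 1167000 kr
  Exemption: 98000 kr − 20% × (1167000 kr − 1018000 kr) = 98000 kr − 29800 kr = 68200 kr
  Base: 1167000 kr − 68200 kr = 1098800 kr
  1098800 kr × 14% = 153832 kr

Regular tax:
  304000 kr × 13% = 39520 kr
  177000 kr × 19% = 33630 kr
  418500 kr × 27% = 112995 kr
  → 186145 kr

186145 kr > 153832 kr, so the regular tax governs.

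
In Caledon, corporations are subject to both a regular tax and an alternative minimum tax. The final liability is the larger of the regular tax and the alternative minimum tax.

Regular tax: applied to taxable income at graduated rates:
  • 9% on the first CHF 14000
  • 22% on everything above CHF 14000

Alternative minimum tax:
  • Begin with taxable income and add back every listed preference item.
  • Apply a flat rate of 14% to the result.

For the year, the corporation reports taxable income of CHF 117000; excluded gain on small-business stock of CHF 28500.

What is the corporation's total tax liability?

CHF 23920

Alternative minimum tax:
  Adjusted income: CHF 117000 + CHF 28500 = CHF 145500
  CHF 145500 × 14% = CHF 20370

Regular tax:
  CHF 14000 × 9% = CHF 1260
  CHF 103000 × 22% = CHF 22660
  → CHF 23920

CHF 23920 > CHF 20370, so the regular tax governs.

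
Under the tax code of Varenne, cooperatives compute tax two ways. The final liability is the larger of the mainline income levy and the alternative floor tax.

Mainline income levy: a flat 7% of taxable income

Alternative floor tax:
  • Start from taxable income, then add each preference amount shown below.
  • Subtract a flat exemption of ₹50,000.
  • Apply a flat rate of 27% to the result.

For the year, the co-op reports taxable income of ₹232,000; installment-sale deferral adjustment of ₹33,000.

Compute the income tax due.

₹58,050

Alternative floor tax:
  Adjusted income: ₹232,000 + ₹33,000 = ₹265,000
  Less exemption ₹50,000 → base ₹215,000
  ₹215,000 × 27% = ₹58,050

Mainline income levy:
  ₹232,000 × 7% = ₹16,240

₹58,050 > ₹16,240, so the alternative floor tax is the binding amount.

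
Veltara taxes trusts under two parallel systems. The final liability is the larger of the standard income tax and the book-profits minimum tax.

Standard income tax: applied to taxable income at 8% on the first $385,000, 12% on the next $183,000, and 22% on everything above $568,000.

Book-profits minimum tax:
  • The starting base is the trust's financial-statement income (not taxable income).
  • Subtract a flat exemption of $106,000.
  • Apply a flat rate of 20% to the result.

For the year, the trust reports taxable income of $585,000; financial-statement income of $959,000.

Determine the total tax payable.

Standard income tax:
  $385,000 × 8% = $30,800
  $183,000 × 12% = $21,960
  $17,000 × 22% = $3,740
  → $56,500

Book-profits minimum tax:
  Base (financial-statement income): $959,000
  Less exemption $106,000 → base $853,000
  $853,000 × 20% = $170,600

$170,600 > $56,500, so the book-profits minimum tax is the binding amount.

$170,600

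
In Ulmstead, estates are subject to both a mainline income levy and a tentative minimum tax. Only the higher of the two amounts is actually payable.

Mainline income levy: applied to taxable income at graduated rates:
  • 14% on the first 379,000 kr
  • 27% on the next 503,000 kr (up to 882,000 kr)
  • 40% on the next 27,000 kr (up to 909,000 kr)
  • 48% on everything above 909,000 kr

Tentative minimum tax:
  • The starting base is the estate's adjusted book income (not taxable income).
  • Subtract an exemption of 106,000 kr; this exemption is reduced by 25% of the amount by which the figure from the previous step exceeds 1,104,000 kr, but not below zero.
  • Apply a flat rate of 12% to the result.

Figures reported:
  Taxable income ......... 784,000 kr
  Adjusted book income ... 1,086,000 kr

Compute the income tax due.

162,410 kr

Mainline income levy:
  379,000 kr × 14% = 53,060 kr
  405,000 kr × 27% = 109,350 kr
  → 162,410 kr

Tentative minimum tax:
  Base (adjusted book income): 1,086,000 kr
  Exemption: 1,086,000 kr ≤ 1,104,000 kr, so full 106,000 kr applies
  Base: 1,086,000 kr − 106,000 kr = 980,000 kr
  980,000 kr × 12% = 117,600 kr

162,410 kr > 117,600 kr, so the mainline income levy governs.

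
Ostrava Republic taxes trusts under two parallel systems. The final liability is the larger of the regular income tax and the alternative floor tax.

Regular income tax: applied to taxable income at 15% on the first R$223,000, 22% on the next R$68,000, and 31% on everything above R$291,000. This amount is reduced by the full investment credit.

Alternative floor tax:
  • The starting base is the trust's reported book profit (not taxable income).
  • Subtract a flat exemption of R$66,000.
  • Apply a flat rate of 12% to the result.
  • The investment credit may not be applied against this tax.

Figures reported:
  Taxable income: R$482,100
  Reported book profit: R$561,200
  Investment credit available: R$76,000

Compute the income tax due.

Regular income tax:
  R$223,000 × 15% = R$33,450
  R$68,000 × 22% = R$14,960
  R$191,100 × 31% = R$59,241
  → R$107,651
  Less investment credit R$76,000 → R$31,651

Alternative floor tax:
  Base (reported book profit): R$561,200
  Less exemption R$66,000 → base R$495,200
  R$495,200 × 12% = R$59,424

R$59,424 > R$31,651, so the alternative floor tax is the binding amount.

R$59,424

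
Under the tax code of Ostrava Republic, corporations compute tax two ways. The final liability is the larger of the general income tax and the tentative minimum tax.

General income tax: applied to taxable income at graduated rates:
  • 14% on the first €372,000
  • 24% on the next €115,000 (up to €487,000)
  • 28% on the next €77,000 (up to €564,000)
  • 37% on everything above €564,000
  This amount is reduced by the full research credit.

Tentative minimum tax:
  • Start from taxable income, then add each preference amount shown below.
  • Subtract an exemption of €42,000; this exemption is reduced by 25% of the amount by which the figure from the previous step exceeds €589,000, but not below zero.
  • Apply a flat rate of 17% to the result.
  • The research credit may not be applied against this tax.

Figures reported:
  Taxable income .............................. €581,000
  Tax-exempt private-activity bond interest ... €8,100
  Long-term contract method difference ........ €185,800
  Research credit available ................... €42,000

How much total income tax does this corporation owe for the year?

Tentative minimum tax:
  Adjusted income: €581,000 + €8,100 + €185,800 = €774,900
  Exemption: 25% × (€774,900 − €589,000) = €46,475 ≥ €42,000, so the exemption is fully phased out
  Base: €774,900 − €0 = €774,900
  €774,900 × 17% = €131,733

General income tax:
  €372,000 × 14% = €52,080
  €115,000 × 24% = €27,600
  €77,000 × 28% = €21,560
  €17,000 × 37% = €6,290
  → €107,530
  Less research credit €42,000 → €65,530

€131,733 > €65,530, so the tentative minimum tax is the binding amount.

€131,733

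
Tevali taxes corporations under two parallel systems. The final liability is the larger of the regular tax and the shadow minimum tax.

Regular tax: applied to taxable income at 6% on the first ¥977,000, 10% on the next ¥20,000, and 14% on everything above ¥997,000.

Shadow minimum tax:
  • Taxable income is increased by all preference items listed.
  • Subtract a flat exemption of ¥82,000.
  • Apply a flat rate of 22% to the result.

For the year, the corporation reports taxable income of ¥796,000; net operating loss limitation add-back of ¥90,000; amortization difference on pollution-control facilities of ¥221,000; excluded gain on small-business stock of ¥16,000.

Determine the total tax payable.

Shadow minimum tax:
  Adjusted income: ¥796,000 + ¥90,000 + ¥221,000 + ¥16,000 = ¥1,123,000
  Less exemption ¥82,000 → base ¥1,041,000
  ¥1,041,000 × 22% = ¥229,020

Regular tax:
  ¥796,000 × 6% = ¥47,760

¥229,020 > ¥47,760, so the shadow minimum tax is the binding amount.

¥229,020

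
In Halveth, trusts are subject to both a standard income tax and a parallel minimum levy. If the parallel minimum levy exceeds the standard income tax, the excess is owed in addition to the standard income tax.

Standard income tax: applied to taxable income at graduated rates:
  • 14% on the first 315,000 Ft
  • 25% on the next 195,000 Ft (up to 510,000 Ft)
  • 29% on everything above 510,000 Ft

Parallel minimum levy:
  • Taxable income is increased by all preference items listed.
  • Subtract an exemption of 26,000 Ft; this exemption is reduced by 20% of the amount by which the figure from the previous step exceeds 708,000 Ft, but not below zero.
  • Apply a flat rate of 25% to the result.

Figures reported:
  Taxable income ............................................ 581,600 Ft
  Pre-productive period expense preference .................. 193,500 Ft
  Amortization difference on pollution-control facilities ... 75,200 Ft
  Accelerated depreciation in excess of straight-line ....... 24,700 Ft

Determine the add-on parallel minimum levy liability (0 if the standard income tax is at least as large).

Parallel minimum levy:
  Adjusted income: 581,600 Ft + 193,500 Ft + 75,200 Ft + 24,700 Ft = 875,000 Ft
  Exemption: 20% × (875,000 Ft − 708,000 Ft) = 33,400 Ft ≥ 26,000 Ft, so the exemption is fully phased out
  Base: 875,000 Ft − 0 Ft = 875,000 Ft
  875,000 Ft × 25% = 218,750 Ft

Standard income tax:
  315,000 Ft × 14% = 44,100 Ft
  195,000 Ft × 25% = 48,750 Ft
  71,600 Ft × 29% = 20,764 Ft
  → 113,614 Ft

Excess of parallel minimum levy over standard income tax: 218,750 Ft − 113,614 Ft = 105,136 Ft.

105,136 Ft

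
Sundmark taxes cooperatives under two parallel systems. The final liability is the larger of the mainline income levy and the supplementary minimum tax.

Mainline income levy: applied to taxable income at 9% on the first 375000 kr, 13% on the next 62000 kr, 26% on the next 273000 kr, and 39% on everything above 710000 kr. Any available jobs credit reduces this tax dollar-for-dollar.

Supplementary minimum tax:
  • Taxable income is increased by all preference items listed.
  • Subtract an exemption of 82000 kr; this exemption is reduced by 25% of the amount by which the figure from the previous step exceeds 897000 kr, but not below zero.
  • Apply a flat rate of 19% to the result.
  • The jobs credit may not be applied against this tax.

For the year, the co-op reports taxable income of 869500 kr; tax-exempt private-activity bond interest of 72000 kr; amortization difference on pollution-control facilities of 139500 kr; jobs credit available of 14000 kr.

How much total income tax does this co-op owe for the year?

Mainline income levy:
  375000 kr × 9% = 33750 kr
  62000 kr × 13% = 8060 kr
  273000 kr × 26% = 70980 kr
  159500 kr × 39% = 62205 kr
  → 174995 kr
  Less jobs credit 14000 kr → 160995 kr

Supplementary minimum tax:
  Adjusted income: 869500 kr + 72000 kr + 139500 kr = 1081000 kr
  Exemption: 82000 kr − 25% × (1081000 kr − 897000 kr) = 82000 kr − 46000 kr = 36000 kr
  Base: 1081000 kr − 36000 kr = 1045000 kr
  1045000 kr × 19% = 198550 kr

198550 kr > 160995 kr, so the supplementary minimum tax is the binding amount.

198550 kr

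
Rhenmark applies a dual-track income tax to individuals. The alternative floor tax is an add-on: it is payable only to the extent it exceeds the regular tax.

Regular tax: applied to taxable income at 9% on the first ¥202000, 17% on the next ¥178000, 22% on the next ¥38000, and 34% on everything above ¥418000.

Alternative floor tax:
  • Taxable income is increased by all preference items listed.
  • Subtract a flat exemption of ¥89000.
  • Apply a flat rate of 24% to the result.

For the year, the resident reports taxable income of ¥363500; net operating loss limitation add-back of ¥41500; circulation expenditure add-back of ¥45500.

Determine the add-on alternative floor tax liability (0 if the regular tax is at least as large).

Regular tax:
  ¥202000 × 9% = ¥18180
  ¥161500 × 17% = ¥27455
  → ¥45635

Alternative floor tax:
  Adjusted income: ¥363500 + ¥41500 + ¥45500 = ¥450500
  Less exemption ¥89000 → base ¥361500
  ¥361500 × 24% = ¥86760

Excess of alternative floor tax over regular tax: ¥86760 − ¥45635 = ¥41125.

¥41125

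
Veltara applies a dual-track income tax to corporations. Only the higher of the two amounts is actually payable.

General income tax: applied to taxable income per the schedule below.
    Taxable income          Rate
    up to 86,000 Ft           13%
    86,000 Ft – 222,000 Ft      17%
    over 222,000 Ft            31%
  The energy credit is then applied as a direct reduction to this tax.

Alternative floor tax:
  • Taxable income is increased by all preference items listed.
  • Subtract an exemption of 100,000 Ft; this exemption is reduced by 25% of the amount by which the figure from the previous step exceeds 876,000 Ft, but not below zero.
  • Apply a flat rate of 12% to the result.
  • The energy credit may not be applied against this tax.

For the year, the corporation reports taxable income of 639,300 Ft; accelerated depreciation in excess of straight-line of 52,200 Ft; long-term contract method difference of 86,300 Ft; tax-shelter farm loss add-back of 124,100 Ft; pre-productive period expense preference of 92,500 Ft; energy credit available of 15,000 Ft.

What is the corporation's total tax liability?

Alternative floor tax:
  Adjusted income: 639,300 Ft + 52,200 Ft + 86,300 Ft + 124,100 Ft + 92,500 Ft = 994,400 Ft
  Exemption: 100,000 Ft − 25% × (994,400 Ft − 876,000 Ft) = 100,000 Ft − 29,600 Ft = 70,400 Ft
  Base: 994,400 Ft − 70,400 Ft = 924,000 Ft
  924,000 Ft × 12% = 110,880 Ft

General income tax:
  86,000 Ft × 13% = 11,180 Ft
  136,000 Ft × 17% = 23,120 Ft
  417,300 Ft × 31% = 129,363 Ft
  → 163,663 Ft
  Less energy credit 15,000 Ft → 148,663 Ft

148,663 Ft > 110,880 Ft, so the general income tax governs.

148,663 Ft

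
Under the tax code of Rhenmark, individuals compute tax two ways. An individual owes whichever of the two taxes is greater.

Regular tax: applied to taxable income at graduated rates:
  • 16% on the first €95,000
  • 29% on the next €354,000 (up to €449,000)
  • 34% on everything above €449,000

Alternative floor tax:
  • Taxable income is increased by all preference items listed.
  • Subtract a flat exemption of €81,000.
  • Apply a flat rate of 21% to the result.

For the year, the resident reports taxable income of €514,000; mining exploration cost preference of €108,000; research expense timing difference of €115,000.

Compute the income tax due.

Regular tax:
  €95,000 × 16% = €15,200
  €354,000 × 29% = €102,660
  €65,000 × 34% = €22,100
  → €139,960

Alternative floor tax:
  Adjusted income: €514,000 + €108,000 + €115,000 = €737,000
  Less exemption €81,000 → base €656,000
  €656,000 × 21% = €137,760

€139,960 > €137,760, so the regular tax governs.

€139,960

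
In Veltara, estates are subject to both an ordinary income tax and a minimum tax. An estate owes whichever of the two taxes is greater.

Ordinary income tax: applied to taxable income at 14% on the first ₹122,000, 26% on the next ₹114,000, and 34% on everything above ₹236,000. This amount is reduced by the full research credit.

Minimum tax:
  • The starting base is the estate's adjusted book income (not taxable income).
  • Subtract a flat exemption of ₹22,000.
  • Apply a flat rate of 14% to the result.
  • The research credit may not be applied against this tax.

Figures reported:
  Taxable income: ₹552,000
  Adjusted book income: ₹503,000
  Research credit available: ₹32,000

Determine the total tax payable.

₹122,160

Ordinary income tax:
  ₹122,000 × 14% = ₹17,080
  ₹114,000 × 26% = ₹29,640
  ₹316,000 × 34% = ₹107,440
  → ₹154,160
  Less research credit ₹32,000 → ₹122,160

Minimum tax:
  Base (adjusted book income): ₹503,000
  Less exemption ₹22,000 → base ₹481,000
  ₹481,000 × 14% = ₹67,340

₹122,160 > ₹67,340, so the ordinary income tax governs.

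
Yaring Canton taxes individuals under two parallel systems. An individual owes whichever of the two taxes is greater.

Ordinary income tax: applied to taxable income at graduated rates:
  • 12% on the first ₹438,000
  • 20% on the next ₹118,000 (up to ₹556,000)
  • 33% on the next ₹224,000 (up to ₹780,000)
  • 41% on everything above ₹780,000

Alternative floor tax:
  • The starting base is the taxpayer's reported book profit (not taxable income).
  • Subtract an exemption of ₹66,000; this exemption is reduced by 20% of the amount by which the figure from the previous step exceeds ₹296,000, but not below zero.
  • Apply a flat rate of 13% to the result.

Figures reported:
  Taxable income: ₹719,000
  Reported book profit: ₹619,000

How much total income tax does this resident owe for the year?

₹129,950

Ordinary income tax:
  ₹438,000 × 12% = ₹52,560
  ₹118,000 × 20% = ₹23,600
  ₹163,000 × 33% = ₹53,790
  → ₹129,950

Alternative floor tax:
  Base (reported book profit): ₹619,000
  Exemption: ₹66,000 − 20% × (₹619,000 − ₹296,000) = ₹66,000 − ₹64,600 = ₹1,400
  Base: ₹619,000 − ₹1,400 = ₹617,600
  ₹617,600 × 13% = ₹80,288

₹129,950 > ₹80,288, so the ordinary income tax governs.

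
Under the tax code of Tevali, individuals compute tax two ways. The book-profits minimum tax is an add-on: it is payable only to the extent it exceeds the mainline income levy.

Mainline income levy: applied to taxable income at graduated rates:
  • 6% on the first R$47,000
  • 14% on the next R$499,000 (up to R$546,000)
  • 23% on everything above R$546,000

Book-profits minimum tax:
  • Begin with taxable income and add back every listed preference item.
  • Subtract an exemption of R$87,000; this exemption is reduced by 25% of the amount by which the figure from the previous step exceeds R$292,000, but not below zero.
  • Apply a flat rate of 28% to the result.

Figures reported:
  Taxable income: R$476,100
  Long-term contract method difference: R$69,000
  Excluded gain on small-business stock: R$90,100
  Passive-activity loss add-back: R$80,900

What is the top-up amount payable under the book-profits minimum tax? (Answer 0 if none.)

Mainline income levy:
  R$47,000 × 6% = R$2,820
  R$429,100 × 14% = R$60,074
  → R$62,894

Book-profits minimum tax:
  Adjusted income: R$476,100 + R$69,000 + R$90,100 + R$80,900 = R$716,100
  Exemption: 25% × (R$716,100 − R$292,000) = R$106,025 ≥ R$87,000, so the exemption is fully phased out
  Base: R$716,100 − R$0 = R$716,100
  R$716,100 × 28% = R$200,508

Excess of book-profits minimum tax over mainline income levy: R$200,508 − R$62,894 = R$137,614.

R$137,614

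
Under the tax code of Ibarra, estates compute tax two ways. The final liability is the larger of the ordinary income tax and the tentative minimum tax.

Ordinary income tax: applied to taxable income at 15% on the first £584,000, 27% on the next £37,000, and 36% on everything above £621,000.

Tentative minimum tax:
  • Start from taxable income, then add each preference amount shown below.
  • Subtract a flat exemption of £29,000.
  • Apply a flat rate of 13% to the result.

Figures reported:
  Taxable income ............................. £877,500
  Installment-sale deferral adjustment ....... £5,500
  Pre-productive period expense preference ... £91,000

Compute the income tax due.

£189,930

Tentative minimum tax:
  Adjusted income: £877,500 + £5,500 + £91,000 = £974,000
  Less exemption £29,000 → base £945,000
  £945,000 × 13% = £122,850

Ordinary income tax:
  £584,000 × 15% = £87,600
  £37,000 × 27% = £9,990
  £256,500 × 36% = £92,340
  → £189,930

£189,930 > £122,850, so the ordinary income tax governs.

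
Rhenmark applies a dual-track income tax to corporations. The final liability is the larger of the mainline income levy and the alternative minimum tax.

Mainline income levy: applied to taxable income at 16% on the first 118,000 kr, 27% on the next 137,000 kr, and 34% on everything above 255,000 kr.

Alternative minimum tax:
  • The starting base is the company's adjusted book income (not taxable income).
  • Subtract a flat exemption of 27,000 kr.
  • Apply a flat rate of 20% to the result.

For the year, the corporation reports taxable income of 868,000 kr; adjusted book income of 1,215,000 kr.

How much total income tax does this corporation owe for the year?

264,290 kr

Alternative minimum tax:
  Base (adjusted book income): 1,215,000 kr
  Less exemption 27,000 kr → base 1,188,000 kr
  1,188,000 kr × 20% = 237,600 kr

Mainline income levy:
  118,000 kr × 16% = 18,880 kr
  137,000 kr × 27% = 36,990 kr
  613,000 kr × 34% = 208,420 kr
  → 264,290 kr

264,290 kr > 237,600 kr, so the mainline income levy governs.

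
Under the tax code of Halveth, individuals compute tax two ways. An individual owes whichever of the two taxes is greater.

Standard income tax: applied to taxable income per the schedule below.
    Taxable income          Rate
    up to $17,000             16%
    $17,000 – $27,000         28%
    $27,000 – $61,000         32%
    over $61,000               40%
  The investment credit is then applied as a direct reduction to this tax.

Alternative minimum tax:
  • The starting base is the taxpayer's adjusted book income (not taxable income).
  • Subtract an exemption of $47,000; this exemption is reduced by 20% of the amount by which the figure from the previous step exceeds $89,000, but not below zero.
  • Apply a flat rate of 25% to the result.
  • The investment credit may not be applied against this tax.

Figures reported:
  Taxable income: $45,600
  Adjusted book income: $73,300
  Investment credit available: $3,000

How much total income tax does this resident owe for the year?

$8,472

Standard income tax:
  $17,000 × 16% = $2,720
  $10,000 × 28% = $2,800
  $18,600 × 32% = $5,952
  → $11,472
  Less investment credit $3,000 → $8,472

Alternative minimum tax:
  Base (adjusted book income): $73,300
  Exemption: $73,300 ≤ $89,000, so full $47,000 applies
  Base: $73,300 − $47,000 = $26,300
  $26,300 × 25% = $6,575

$8,472 > $6,575, so the standard income tax governs.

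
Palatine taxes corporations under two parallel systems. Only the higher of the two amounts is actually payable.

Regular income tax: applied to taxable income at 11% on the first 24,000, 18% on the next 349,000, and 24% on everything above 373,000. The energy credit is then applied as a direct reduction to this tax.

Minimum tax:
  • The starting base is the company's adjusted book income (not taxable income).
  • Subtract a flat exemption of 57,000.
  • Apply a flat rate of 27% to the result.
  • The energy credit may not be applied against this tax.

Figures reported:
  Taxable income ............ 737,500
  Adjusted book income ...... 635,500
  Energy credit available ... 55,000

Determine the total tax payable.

156,195

Regular income tax:
  24,000 × 11% = 2,640
  349,000 × 18% = 62,820
  364,500 × 24% = 87,480
  → 152,940
  Less energy credit 55,000 → 97,940

Minimum tax:
  Base (adjusted book income): 635,500
  Less exemption 57,000 → base 578,500
  578,500 × 27% = 156,195

156,195 > 97,940, so the minimum tax is the binding amount.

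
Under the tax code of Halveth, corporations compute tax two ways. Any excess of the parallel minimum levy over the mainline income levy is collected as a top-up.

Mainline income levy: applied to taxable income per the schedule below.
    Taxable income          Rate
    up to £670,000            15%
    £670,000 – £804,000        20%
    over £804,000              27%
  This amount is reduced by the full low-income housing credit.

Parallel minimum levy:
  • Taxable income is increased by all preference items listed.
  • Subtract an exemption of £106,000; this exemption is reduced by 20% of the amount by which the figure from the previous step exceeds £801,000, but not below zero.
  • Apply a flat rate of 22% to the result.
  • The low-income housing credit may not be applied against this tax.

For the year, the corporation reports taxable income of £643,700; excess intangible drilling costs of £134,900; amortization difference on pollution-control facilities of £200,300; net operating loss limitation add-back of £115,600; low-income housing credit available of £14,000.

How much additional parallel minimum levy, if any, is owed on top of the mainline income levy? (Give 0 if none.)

Parallel minimum levy:
  Adjusted income: £643,700 + £134,900 + £200,300 + £115,600 = £1,094,500
  Exemption: £106,000 − 20% × (£1,094,500 − £801,000) = £106,000 − £58,700 = £47,300
  Base: £1,094,500 − £47,300 = £1,047,200
  £1,047,200 × 22% = £230,384

Mainline income levy:
  £643,700 × 15% = £96,555
  Less low-income housing credit £14,000 → £82,555

Excess of parallel minimum levy over mainline income levy: £230,384 − £82,555 = £147,829.

£147,829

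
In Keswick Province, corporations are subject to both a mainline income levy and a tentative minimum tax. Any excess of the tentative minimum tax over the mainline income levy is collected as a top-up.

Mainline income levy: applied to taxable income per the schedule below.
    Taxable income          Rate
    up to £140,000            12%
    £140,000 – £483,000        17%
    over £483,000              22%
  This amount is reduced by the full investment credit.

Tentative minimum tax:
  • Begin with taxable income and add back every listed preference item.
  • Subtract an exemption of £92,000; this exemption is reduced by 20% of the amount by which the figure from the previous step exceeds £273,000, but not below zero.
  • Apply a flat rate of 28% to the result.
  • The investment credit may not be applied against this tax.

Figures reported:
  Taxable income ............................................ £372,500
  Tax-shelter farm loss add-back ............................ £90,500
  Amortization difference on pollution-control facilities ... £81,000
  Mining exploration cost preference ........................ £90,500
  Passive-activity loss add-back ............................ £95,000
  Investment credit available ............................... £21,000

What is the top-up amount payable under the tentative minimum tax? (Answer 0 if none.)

Tentative minimum tax:
  Adjusted income: £372,500 + £90,500 + £81,000 + £90,500 + £95,000 = £729,500
  Exemption: £92,000 − 20% × (£729,500 − £273,000) = £92,000 − £91,300 = £700
  Base: £729,500 − £700 = £728,800
  £728,800 × 28% = £204,064

Mainline income levy:
  £140,000 × 12% = £16,800
  £232,500 × 17% = £39,525
  → £56,325
  Less investment credit £21,000 → £35,325

Excess of tentative minimum tax over mainline income levy: £204,064 − £35,325 = £168,739.

£168,739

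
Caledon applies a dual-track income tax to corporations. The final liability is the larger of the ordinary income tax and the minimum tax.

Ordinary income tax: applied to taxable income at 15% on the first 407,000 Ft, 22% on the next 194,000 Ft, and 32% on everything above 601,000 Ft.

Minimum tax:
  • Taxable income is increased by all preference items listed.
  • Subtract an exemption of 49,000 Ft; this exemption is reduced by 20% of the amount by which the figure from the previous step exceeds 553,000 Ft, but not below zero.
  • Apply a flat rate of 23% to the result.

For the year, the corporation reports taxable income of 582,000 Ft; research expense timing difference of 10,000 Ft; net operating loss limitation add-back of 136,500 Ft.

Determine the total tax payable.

Minimum tax:
  Adjusted income: 582,000 Ft + 10,000 Ft + 136,500 Ft = 728,500 Ft
  Exemption: 49,000 Ft − 20% × (728,500 Ft − 553,000 Ft) = 49,000 Ft − 35,100 Ft = 13,900 Ft
  Base: 728,500 Ft − 13,900 Ft = 714,600 Ft
  714,600 Ft × 23% = 164,358 Ft

Ordinary income tax:
  407,000 Ft × 15% = 61,050 Ft
  175,000 Ft × 22% = 38,500 Ft
  → 99,550 Ft

164,358 Ft > 99,550 Ft, so the minimum tax is the binding amount.

164,358 Ft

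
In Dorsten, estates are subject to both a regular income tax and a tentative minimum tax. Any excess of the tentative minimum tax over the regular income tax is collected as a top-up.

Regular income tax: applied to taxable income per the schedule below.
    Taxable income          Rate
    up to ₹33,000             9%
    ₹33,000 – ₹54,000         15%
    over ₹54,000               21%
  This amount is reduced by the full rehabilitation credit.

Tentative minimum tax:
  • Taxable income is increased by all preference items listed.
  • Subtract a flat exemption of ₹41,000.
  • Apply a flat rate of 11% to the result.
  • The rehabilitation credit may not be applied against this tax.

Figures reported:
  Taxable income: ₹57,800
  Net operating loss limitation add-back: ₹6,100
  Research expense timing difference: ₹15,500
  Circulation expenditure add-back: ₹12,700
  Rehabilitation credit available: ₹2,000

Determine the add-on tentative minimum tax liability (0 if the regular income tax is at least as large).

Regular income tax:
  ₹33,000 × 9% = ₹2,970
  ₹21,000 × 15% = ₹3,150
  ₹3,800 × 21% = ₹798
  → ₹6,918
  Less rehabilitation credit ₹2,000 → ₹4,918

Tentative minimum tax:
  Adjusted income: ₹57,800 + ₹6,100 + ₹15,500 + ₹12,700 = ₹92,100
  Less exemption ₹41,000 → base ₹51,100
  ₹51,100 × 11% = ₹5,621

Excess of tentative minimum tax over regular income tax: ₹5,621 − ₹4,918 = ₹703.

₹703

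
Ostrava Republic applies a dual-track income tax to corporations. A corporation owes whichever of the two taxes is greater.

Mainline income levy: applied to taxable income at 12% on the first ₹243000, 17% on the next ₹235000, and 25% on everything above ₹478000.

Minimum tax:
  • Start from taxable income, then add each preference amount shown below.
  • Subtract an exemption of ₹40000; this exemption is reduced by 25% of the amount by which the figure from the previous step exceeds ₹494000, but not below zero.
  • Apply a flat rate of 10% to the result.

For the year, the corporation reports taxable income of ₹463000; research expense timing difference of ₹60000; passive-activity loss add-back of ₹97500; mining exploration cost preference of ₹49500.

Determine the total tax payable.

Minimum tax:
  Adjusted income: ₹463000 + ₹60000 + ₹97500 + ₹49500 = ₹670000
  Exemption: 25% × (₹670000 − ₹494000) = ₹44000 ≥ ₹40000, so the exemption is fully phased out
  Base: ₹670000 − ₹0 = ₹670000
  ₹670000 × 10% = ₹67000

Mainline income levy:
  ₹243000 × 12% = ₹29160
  ₹220000 × 17% = ₹37400
  → ₹66560

₹67000 > ₹66560, so the minimum tax is the binding amount.

₹67000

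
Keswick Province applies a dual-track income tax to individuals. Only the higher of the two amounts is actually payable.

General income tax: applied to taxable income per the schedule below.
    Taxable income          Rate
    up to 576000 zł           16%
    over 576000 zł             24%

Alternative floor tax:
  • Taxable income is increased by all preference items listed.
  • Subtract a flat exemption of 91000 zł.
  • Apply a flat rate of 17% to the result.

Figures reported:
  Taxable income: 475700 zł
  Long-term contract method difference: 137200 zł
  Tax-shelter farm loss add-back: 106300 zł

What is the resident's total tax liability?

106794 zł

Alternative floor tax:
  Adjusted income: 475700 zł + 137200 zł + 106300 zł = 719200 zł
  Less exemption 91000 zł → base 628200 zł
  628200 zł × 17% = 106794 zł

General income tax:
  475700 zł × 16% = 76112 zł

106794 zł > 76112 zł, so the alternative floor tax is the binding amount.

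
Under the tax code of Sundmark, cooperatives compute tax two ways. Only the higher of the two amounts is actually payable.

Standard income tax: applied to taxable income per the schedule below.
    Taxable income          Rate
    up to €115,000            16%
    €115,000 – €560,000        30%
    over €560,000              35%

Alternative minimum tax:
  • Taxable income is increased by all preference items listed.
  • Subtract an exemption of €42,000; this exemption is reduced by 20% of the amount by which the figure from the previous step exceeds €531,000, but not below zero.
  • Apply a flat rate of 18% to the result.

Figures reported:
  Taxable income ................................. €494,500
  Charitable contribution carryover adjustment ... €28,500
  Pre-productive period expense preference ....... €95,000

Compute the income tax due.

Standard income tax:
  €115,000 × 16% = €18,400
  €379,500 × 30% = €113,850
  → €132,250

Alternative minimum tax:
  Adjusted income: €494,500 + €28,500 + €95,000 = €618,000
  Exemption: €42,000 − 20% × (€618,000 − €531,000) = €42,000 − €17,400 = €24,600
  Base: €618,000 − €24,600 = €593,400
  €593,400 × 18% = €106,812

€132,250 > €106,812, so the standard income tax governs.

€132,250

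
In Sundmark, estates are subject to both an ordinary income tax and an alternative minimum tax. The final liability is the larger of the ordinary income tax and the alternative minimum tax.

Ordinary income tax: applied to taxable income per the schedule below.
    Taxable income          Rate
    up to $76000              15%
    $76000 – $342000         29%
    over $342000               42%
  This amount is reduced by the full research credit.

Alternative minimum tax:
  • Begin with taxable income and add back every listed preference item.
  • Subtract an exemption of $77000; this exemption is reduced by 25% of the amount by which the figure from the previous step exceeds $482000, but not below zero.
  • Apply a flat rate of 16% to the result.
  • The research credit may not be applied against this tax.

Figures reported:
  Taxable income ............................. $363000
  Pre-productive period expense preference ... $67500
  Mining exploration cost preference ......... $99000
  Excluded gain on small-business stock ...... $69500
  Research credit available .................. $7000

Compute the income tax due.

$90360

Ordinary income tax:
  $76000 × 15% = $11400
  $266000 × 29% = $77140
  $21000 × 42% = $8820
  → $97360
  Less research credit $7000 → $90360

Alternative minimum tax:
  Adjusted income: $363000 + $67500 + $99000 + $69500 = $599000
  Exemption: $77000 − 25% × ($599000 − $482000) = $77000 − $29250 = $47750
  Base: $599000 − $47750 = $551250
  $551250 × 16% = $88200

$90360 > $88200, so the ordinary income tax governs.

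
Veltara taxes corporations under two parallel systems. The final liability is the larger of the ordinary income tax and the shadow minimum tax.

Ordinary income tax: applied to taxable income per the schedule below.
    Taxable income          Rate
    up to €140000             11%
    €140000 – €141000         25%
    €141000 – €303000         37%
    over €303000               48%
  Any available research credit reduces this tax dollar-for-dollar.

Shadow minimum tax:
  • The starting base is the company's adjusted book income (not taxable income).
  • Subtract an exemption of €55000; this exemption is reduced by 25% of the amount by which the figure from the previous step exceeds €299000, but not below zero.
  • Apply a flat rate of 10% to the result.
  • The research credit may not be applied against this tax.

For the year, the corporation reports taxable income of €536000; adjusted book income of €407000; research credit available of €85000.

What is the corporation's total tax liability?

€102430

Ordinary income tax:
  €140000 × 11% = €15400
  €1000 × 25% = €250
  €162000 × 37% = €59940
  €233000 × 48% = €111840
  → €187430
  Less research credit €85000 → €102430

Shadow minimum tax:
  Base (adjusted book income): €407000
  Exemption: €55000 − 25% × (€407000 − €299000) = €55000 − €27000 = €28000
  Base: €407000 − €28000 = €379000
  €379000 × 10% = €37900

€102430 > €37900, so the ordinary income tax governs.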